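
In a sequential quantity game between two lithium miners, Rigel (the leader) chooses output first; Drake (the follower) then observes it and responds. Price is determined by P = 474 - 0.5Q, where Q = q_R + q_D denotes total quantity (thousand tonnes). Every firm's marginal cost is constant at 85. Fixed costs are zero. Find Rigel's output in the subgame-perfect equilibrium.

The follower Drake best-responds to any q_R: π_D = (474 - 0.5Q)q_D - 85q_D.
Follower FOC: 389 - (1/2)q_R - q_D = 0, so q_D(q_R) = (389 - (1/2)q_R).
The leader anticipates this reaction. Substituting into P = 474 - 0.5Q gives P = 559/2 - (1/4)q_R, so π_R = (559/2 - (1/4)q_R)q_R - 85q_R.
The leader's first-order condition 389/2 - (1/2)q_R = 0 yields q_R = 389.
Then q_D = (389 - (1/2)·389) = 389/2.

389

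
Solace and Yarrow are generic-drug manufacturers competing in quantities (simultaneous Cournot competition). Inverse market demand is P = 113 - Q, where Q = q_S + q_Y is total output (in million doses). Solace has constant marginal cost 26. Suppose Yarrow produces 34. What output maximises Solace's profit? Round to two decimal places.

26.50

With the rival's output fixed at 34, Solace's profit is π_S = (113 - 34 - q_S)q_S - (26q_S) = (79 - q_S)q_S - (26q_S).
∂π_S/∂q_S = 53 - 2q_S = 0, so q_S = 53/2.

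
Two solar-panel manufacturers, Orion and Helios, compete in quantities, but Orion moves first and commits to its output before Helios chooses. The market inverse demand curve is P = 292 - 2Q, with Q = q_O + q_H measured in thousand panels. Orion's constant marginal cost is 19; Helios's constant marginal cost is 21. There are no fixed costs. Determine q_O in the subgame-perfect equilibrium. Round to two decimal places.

68.75

The follower Helios best-responds to any q_O: π_H = (292 - 2Q)q_H - 21q_H.
Follower FOC: 271 - 2q_O - 4q_H = 0, so q_H(q_O) = (271 - 2q_O)/4.
Orion substitutes q_H(q_O) into its own profit: π_O = q_O(292 - 2q_O - (271 - 2q_O)/2) - 19q_O = (313/2 - q_O)q_O - 19q_O.
Leader FOC: 275/2 - 2q_O = 0, so q_O = 275/4.
Then q_H = (271 - 2·(275/4))/4 = 267/8.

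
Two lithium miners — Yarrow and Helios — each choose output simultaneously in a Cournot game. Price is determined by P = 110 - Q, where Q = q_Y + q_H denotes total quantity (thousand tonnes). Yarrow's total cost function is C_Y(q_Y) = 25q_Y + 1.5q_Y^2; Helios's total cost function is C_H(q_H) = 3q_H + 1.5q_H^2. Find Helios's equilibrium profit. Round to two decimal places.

878.91

Yarrow's profit: π_Y = (110 - Q)q_Y - (25q_Y + (3/2)q_Y²). Setting ∂π_Y/∂q_Y = 0: 85 - 5q_Y - (q_H) = 0.
Helios's first-order condition: 107 - 5q_H - (q_Y) = 0.
Best responses: q_Y = (85 - q_H)/5, q_H = (107 - q_Y)/5.
Substituting one into the other gives q_Y = 53/4 and q_H = 75/4.
Price P = 110 - 32 = 78.
Helios's profit: 78·(75/4) - 3·(75/4) - (3/2)(75/4)² = 878.9063.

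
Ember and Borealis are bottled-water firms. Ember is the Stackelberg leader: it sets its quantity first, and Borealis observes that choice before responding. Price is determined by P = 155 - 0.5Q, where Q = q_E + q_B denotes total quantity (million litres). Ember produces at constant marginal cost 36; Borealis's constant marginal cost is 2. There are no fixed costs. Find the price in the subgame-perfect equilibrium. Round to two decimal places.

57.25

Solve by backward induction. Given q_E, the follower Borealis maximises π_B = (155 - (1/2)q_E - (1/2)q_B)q_B - 2q_B.
Setting the follower's marginal profit to zero, 153 - (1/2)q_E - q_B = 0, i.e. q_B = (153 - (1/2)q_E).
Ember substitutes q_B(q_E) into its own profit: π_E = q_E(155 - (1/2)q_E - (153 - (1/2)q_E)/2) - 36q_E = (157/2 - (1/4)q_E)q_E - 36q_E.
Leader FOC: 85/2 - (1/2)q_E = 0, so q_E = 85.
Then q_B = (153 - (1/2)·85) = 221/2.
Total output Q = 391/2, so price P = 155 - (1/2)·(391/2) = 229/4.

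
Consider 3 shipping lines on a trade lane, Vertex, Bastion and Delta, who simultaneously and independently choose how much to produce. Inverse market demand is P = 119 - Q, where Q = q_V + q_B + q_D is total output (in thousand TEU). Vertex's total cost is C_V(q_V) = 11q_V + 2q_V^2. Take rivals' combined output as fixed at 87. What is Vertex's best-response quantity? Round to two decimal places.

3.50

With rivals' combined output fixed at 87, Vertex's profit is π_V = (119 - 87 - q_V)q_V - (11q_V + 2q_V²) = (32 - q_V)q_V - (11q_V + 2q_V²).
∂π_V/∂q_V = 21 - 6q_V = 0, so q_V = 7/2.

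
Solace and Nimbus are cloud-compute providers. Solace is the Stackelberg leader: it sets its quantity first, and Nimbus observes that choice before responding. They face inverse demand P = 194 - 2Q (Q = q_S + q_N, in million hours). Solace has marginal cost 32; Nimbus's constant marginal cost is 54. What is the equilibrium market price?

The follower Nimbus best-responds to any q_S: π_N = (194 - 2Q)q_N - 54q_N.
∂π_N/∂q_N = 140 - 2q_S - 4q_N = 0 gives the reaction function q_N = (140 - 2q_S)/4.
The leader anticipates this reaction. Substituting into P = 194 - 2Q gives P = 124 - q_S, so π_S = (124 - q_S)q_S - 32q_S.
Maximising: ∂π_S/∂q_S = 92 - 2q_S = 0, giving q_S = 46.
Then q_N = (140 - 2·46)/4 = 12.
Total output Q = 58, so price P = 194 - 2·58 = 78.

78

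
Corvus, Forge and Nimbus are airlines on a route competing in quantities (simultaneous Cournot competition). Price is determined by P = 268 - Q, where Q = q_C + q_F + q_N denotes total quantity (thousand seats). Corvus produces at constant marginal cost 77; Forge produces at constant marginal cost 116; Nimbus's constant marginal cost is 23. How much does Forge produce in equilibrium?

5

Corvus's profit: π_C = (268 - Q)q_C - (77q_C). Setting ∂π_C/∂q_C = 0: 191 - 2q_C - (q_F + q_N) = 0.
Forge's profit: π_F = (268 - Q)q_F - (116q_F). Setting ∂π_F/∂q_F = 0: 152 - 2q_F - (q_C + q_N) = 0.
Nimbus's profit: π_N = (268 - Q)q_N - (23q_N). Setting ∂π_N/∂q_N = 0: 245 - 2q_N - (q_C + q_F) = 0.
Adding the 3 first-order conditions: 588 − 4Q = 0, so Q = 147.
Back-substituting: q_C = (191 − 147) = 44, q_F = (152 − 147) = 5, q_N = (245 − 147) = 98.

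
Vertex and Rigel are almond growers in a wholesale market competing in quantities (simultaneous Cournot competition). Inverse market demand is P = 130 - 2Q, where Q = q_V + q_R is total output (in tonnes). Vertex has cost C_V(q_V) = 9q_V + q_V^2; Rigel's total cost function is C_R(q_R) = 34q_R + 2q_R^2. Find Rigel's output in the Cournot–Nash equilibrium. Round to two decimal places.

Vertex's profit: π_V = (130 - 2Q)q_V - (9q_V + q_V²). Setting ∂π_V/∂q_V = 0: 121 - 6q_V - 2(q_R) = 0.
Rigel's first-order condition: 96 - 8q_R - 2(q_V) = 0.
So q_V = (121 - 2q_R)/6 and q_R = (96 - 2q_V)/8.
Solving the pair: q_V = 194/11, q_R = 167/22.

7.59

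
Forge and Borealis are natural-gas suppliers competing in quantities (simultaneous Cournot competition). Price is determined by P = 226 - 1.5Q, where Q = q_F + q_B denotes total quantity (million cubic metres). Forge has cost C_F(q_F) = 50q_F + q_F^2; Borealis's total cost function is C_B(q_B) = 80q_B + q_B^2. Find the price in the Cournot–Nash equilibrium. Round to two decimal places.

151.69

Forge's profit: π_F = (226 - 1.5Q)q_F - (50q_F + q_F²). Setting ∂π_F/∂q_F = 0: 176 - 5q_F - (3/2)(q_B) = 0.
Borealis's first-order condition: 146 - 5q_B - (3/2)(q_F) = 0.
Best responses: q_F = (176 - (3/2)q_B)/5, q_B = (146 - (3/2)q_F)/5.
Solving the pair: q_F = 29.0549, q_B = 1864/91.
Total output Q = 644/13, so price P = 226 - (3/2)·(644/13) = 1972/13.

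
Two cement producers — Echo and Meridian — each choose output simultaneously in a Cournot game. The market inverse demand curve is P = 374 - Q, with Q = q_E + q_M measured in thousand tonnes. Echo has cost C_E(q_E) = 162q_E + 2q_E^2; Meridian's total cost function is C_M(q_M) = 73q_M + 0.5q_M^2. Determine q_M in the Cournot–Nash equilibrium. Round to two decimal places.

93.76

Echo's profit: π_E = (374 - Q)q_E - (162q_E + 2q_E²). Setting ∂π_E/∂q_E = 0: 212 - 6q_E - (q_M) = 0.
Meridian's first-order condition: 301 - 3q_M - (q_E) = 0.
So q_E = (212 - q_M)/6 and q_M = (301 - q_E)/3.
Solving the pair: q_E = 335/17, q_M = 1594/17.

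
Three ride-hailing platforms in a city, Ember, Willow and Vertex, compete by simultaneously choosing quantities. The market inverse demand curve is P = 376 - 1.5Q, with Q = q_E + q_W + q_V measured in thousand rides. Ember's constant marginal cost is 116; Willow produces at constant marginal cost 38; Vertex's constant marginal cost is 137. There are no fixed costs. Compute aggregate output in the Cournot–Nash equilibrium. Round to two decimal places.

Ember's profit: π_E = (376 - 1.5Q)q_E - (116q_E). Setting ∂π_E/∂q_E = 0: 260 - 3q_E - (3/2)(q_W + q_V) = 0.
Willow's first-order condition: 338 - 3q_W - (3/2)(q_E + q_V) = 0.
Vertex's profit: π_V = (376 - 1.5Q)q_V - (137q_V). Setting ∂π_V/∂q_V = 0: 239 - 3q_V - (3/2)(q_E + q_W) = 0.
Adding the 3 conditions: 837 − 3Q − 3Q = 0, i.e. Q = 279/2.
Back-substituting: q_E = (260 − 837/4)/(3/2) = 203/6, q_W = (338 − 837/4)/(3/2) = 515/6, q_V = (239 − 837/4)/(3/2) = 119/6.
Total output Q = 203/6 + 515/6 + 119/6 = 279/2.

139.50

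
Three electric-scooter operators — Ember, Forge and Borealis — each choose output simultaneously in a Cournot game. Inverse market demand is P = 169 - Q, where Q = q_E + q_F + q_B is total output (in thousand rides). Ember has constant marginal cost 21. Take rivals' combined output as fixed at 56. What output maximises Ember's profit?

With rivals' combined output fixed at 56, Ember's profit is π_E = (169 - 56 - q_E)q_E - (21q_E) = (113 - q_E)q_E - (21q_E).
∂π_E/∂q_E = 92 - 2q_E = 0, so q_E = 46.

46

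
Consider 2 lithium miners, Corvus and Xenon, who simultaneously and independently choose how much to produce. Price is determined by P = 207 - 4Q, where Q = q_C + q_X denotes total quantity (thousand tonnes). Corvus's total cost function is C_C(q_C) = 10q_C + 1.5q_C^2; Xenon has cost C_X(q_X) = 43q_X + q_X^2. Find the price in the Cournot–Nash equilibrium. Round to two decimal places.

107.85

Corvus's profit: π_C = (207 - 4Q)q_C - (10q_C + (3/2)q_C²). Setting ∂π_C/∂q_C = 0: 197 - 11q_C - 4(q_X) = 0.
Xenon's first-order condition: 164 - 10q_X - 4(q_C) = 0.
Best responses: q_C = (197 - 4q_X)/11, q_X = (164 - 4q_C)/10.
Solving the pair: q_C = 657/47, q_X = 508/47.
Total output Q = 1165/47, so price P = 207 - 4·(1165/47) = 107.8511.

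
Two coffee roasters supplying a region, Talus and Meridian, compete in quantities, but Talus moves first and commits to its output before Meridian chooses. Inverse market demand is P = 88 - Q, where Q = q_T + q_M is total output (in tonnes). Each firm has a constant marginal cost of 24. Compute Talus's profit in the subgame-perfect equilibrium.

Solve by backward induction. Given q_T, the follower Meridian maximises π_M = (88 - q_T - q_M)q_M - 24q_M.
Setting the follower's marginal profit to zero, 64 - q_T - 2q_M = 0, i.e. q_M = (64 - q_T)/2.
Talus substitutes q_M(q_T) into its own profit: π_T = q_T(88 - q_T - (64 - q_T)/2) - 24q_T = (56 - (1/2)q_T)q_T - 24q_T.
Leader FOC: 32 - q_T = 0, so q_T = 32.
Then q_M = (64 - 32)/2 = 16.
Price P = 88 - 48 = 40.
Talus's profit: (40 - 24)·32 = 512.

512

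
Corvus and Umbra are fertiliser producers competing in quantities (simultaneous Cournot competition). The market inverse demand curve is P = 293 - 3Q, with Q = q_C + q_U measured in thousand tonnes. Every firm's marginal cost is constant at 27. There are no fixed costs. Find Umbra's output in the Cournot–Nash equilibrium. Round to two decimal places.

29.56

A representative firm's profit is π_i = q_i(293 - 3Q) - 27q_i.
First-order condition (treating rivals' output as given): 266 - 6q_i - 3q_j = 0.
With identical firms every q_j equals q_i, so q_j = q_i and 266 = 9q_i, giving q_i = 266/9.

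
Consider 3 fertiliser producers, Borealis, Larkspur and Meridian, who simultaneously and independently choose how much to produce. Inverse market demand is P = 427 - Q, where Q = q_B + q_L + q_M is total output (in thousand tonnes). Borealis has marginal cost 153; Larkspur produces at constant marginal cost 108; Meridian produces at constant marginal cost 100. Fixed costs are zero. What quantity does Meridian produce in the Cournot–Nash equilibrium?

Borealis's profit: π_B = (427 - Q)q_B - (153q_B). Setting ∂π_B/∂q_B = 0: 274 - 2q_B - (q_L + q_M) = 0.
Larkspur's first-order condition: 319 - 2q_L - (q_B + q_M) = 0.
Meridian's profit: π_M = (427 - Q)q_M - (100q_M). Setting ∂π_M/∂q_M = 0: 327 - 2q_M - (q_B + q_L) = 0.
Adding the 3 first-order conditions: 920 − 4Q = 0, so Q = 230.
Back-substituting: q_B = (274 − 230) = 44, q_L = (319 − 230) = 89, q_M = (327 − 230) = 97.

97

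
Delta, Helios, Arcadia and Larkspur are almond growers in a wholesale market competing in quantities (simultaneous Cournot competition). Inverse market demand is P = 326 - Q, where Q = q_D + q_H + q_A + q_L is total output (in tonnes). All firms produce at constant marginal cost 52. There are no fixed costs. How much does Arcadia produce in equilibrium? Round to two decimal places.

A representative firm's profit is π_i = q_i(326 - Q) - 52q_i.
Setting ∂π_i/∂q_i = 0 with rivals' quantities fixed: 274 - 2q_i - Σ_{j≠i} q_j = 0.
By symmetry each firm produces the same amount; substituting Σ_{j≠i} q_j = 3q_i yields q_i = 274/5.

54.80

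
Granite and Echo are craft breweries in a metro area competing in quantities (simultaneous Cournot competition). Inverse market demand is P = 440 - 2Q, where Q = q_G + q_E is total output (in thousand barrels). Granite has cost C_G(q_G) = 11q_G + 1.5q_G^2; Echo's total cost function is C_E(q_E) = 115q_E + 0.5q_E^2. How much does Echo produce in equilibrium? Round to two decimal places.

Granite's profit: π_G = (440 - 2Q)q_G - (11q_G + (3/2)q_G²). Setting ∂π_G/∂q_G = 0: 429 - 7q_G - 2(q_E) = 0.
Echo's first-order condition: 325 - 5q_E - 2(q_G) = 0.
So q_G = (429 - 2q_E)/7 and q_E = (325 - 2q_G)/5.
Substituting one into the other gives q_G = 1495/31 and q_E = 1417/31.

45.71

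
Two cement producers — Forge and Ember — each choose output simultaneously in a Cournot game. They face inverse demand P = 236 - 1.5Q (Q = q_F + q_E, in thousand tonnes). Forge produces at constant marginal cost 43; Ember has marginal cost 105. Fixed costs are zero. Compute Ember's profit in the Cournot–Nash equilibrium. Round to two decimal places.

Forge's profit: π_F = (236 - 1.5Q)q_F - (43q_F). Setting ∂π_F/∂q_F = 0: 193 - 3q_F - (3/2)(q_E) = 0.
Ember's profit: π_E = (236 - 1.5Q)q_E - (105q_E). Setting ∂π_E/∂q_E = 0: 131 - 3q_E - (3/2)(q_F) = 0.
So q_F = (193 - (3/2)q_E)/3 and q_E = (131 - (3/2)q_F)/3.
Solving the pair: q_F = 170/3, q_E = 46/3.
Price P = 236 - (3/2)·72 = 128.
Ember's profit: (128 - 105)·(46/3) = 1058/3.

352.67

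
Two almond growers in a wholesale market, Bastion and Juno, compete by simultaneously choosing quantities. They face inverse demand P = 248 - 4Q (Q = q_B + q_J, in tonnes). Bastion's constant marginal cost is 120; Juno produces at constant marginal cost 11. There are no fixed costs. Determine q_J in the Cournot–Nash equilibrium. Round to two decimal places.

Bastion's profit: π_B = (248 - 4Q)q_B - (120q_B). Setting ∂π_B/∂q_B = 0: 128 - 8q_B - 4(q_J) = 0.
Juno's profit: π_J = (248 - 4Q)q_J - (11q_J). Setting ∂π_J/∂q_J = 0: 237 - 8q_J - 4(q_B) = 0.
So q_B = (128 - 4q_J)/8 and q_J = (237 - 4q_B)/8.
Substituting one into the other gives q_B = 19/12 and q_J = 173/6.

28.83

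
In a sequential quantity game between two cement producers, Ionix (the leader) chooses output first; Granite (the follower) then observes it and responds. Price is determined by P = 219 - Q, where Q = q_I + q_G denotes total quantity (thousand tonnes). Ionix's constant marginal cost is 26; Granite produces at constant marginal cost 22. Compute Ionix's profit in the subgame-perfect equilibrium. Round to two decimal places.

The follower Granite best-responds to any q_I: π_G = (219 - Q)q_G - 22q_G.
Setting the follower's marginal profit to zero, 197 - q_I - 2q_G = 0, i.e. q_G = (197 - q_I)/2.
Ionix substitutes q_G(q_I) into its own profit: π_I = q_I(219 - q_I - (197 - q_I)/2) - 26q_I = (241/2 - (1/2)q_I)q_I - 26q_I.
Maximising: ∂π_I/∂q_I = 189/2 - q_I = 0, giving q_I = 189/2.
Then q_G = (197 - 189/2)/2 = 205/4.
Price P = 219 - 583/4 = 293/4.
Ionix's profit: (293/4 - 26)·(189/2) = 4465.1250.

4465.13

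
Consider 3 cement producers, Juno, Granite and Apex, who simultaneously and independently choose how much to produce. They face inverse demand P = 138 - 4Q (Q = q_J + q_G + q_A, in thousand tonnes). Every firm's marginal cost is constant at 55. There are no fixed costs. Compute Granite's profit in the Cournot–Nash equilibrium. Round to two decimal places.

107.64

Each firm earns π_i = (138 - 4Q)q_i - 55q_i.
First-order condition (treating rivals' output as given): 83 - 8q_i - 4·Σ_{j≠i} q_j = 0.
By symmetry each firm produces the same amount; substituting Σ_{j≠i} q_j = 2q_i yields q_i = 83/16.
Price P = 138 - 4·(249/16) = 303/4.
Granite's profit: (303/4 - 55)·(83/16) = 107.6406.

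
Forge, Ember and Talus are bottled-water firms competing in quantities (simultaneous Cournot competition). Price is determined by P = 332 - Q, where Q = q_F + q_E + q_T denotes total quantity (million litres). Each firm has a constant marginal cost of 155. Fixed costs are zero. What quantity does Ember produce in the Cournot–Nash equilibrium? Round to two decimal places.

Each firm earns π_i = (332 - Q)q_i - 155q_i.
First-order condition (treating rivals' output as given): 177 - 2q_i - Σ_{j≠i} q_j = 0.
With identical firms every q_j equals q_i, so Σ_{j≠i} q_j = 2q_i and 177 = 4q_i, giving q_i = 177/4.

44.25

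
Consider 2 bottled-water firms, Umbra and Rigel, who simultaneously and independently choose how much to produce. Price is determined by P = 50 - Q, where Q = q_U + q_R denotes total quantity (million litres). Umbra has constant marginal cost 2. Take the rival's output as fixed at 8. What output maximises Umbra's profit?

20

With the rival's output fixed at 8, Umbra's profit is π_U = (50 - 8 - q_U)q_U - (2q_U) = (42 - q_U)q_U - (2q_U).
∂π_U/∂q_U = 40 - 2q_U = 0, so q_U = 20.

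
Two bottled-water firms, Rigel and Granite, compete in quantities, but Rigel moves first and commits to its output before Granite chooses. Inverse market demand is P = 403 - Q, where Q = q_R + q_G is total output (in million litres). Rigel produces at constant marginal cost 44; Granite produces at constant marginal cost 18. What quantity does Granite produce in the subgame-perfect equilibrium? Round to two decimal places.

109.25

Solve by backward induction. Given q_R, the follower Granite maximises π_G = (403 - q_R - q_G)q_G - 18q_G.
Follower FOC: 385 - q_R - 2q_G = 0, so q_G(q_R) = (385 - q_R)/2.
Rigel substitutes q_G(q_R) into its own profit: π_R = q_R(403 - q_R - (385 - q_R)/2) - 44q_R = (421/2 - (1/2)q_R)q_R - 44q_R.
Maximising: ∂π_R/∂q_R = 333/2 - q_R = 0, giving q_R = 333/2.
Then q_G = (385 - 333/2)/2 = 437/4.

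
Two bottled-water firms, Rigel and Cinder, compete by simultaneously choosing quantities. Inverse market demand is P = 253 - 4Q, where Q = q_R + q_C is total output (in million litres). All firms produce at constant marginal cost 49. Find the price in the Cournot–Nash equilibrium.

A representative firm's profit is π_i = q_i(253 - 4Q) - 49q_i.
Setting ∂π_i/∂q_i = 0 with rivals' quantities fixed: 204 - 8q_i - 4q_j = 0.
With identical firms every q_j equals q_i, so q_j = q_i and 204 = 12q_i, giving q_i = 17.
Total output Q = 34, so price P = 253 - 4·34 = 117.

117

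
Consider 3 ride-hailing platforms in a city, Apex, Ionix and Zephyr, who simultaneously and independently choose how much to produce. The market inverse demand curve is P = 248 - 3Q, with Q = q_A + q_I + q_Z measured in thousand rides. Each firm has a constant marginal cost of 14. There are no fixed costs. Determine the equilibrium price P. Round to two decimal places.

72.50

A representative firm's profit is π_i = q_i(248 - 3Q) - 14q_i.
Setting ∂π_i/∂q_i = 0 with rivals' quantities fixed: 234 - 6q_i - 3·Σ_{j≠i} q_j = 0.
With identical firms every q_j equals q_i, so Σ_{j≠i} q_j = 2q_i and 234 = 12q_i, giving q_i = 39/2.
Total output Q = 117/2, so price P = 248 - 3·(117/2) = 145/2.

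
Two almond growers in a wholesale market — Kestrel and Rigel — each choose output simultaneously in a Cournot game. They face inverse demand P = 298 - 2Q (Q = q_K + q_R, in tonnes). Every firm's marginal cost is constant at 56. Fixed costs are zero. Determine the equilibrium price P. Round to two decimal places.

136.67

A representative firm's profit is π_i = q_i(298 - 2Q) - 56q_i.
First-order condition (treating rivals' output as given): 242 - 4q_i - 2q_j = 0.
By symmetry each firm produces the same amount; substituting q_j = q_i yields q_i = 242/6 = 121/3.
Total output Q = 242/3, so price P = 298 - 2·(242/3) = 410/3.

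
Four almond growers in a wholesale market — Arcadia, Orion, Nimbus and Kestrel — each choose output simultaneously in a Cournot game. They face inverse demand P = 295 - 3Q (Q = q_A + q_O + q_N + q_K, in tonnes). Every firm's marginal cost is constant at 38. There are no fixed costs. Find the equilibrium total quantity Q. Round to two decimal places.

Each firm earns π_i = (295 - 3Q)q_i - 38q_i.
Setting ∂π_i/∂q_i = 0 with rivals' quantities fixed: 257 - 6q_i - 3·Σ_{j≠i} q_j = 0.
With identical firms every q_j equals q_i, so Σ_{j≠i} q_j = 3q_i and 257 = 15q_i, giving q_i = 257/15.
Total output Q = 257/15 + 257/15 + 257/15 + 257/15 = 1028/15.

68.53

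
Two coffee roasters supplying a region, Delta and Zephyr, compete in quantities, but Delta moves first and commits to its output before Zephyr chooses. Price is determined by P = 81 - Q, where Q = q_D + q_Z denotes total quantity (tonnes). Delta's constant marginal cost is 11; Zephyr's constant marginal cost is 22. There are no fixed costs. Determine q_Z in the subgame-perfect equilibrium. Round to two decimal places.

9.25

The follower Zephyr best-responds to any q_D: π_Z = (81 - Q)q_Z - 22q_Z.
∂π_Z/∂q_Z = 59 - q_D - 2q_Z = 0 gives the reaction function q_Z = (59 - q_D)/2.
Delta substitutes q_Z(q_D) into its own profit: π_D = q_D(81 - q_D - (59 - q_D)/2) - 11q_D = (103/2 - (1/2)q_D)q_D - 11q_D.
Leader FOC: 81/2 - q_D = 0, so q_D = 81/2.
Then q_Z = (59 - 81/2)/2 = 37/4.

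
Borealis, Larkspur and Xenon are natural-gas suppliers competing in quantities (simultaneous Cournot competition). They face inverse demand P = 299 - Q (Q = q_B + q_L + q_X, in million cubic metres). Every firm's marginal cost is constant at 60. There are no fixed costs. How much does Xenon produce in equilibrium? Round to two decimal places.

59.75

A representative firm's profit is π_i = q_i(299 - Q) - 60q_i.
First-order condition (treating rivals' output as given): 239 - 2q_i - Σ_{j≠i} q_j = 0.
By symmetry each firm produces the same amount; substituting Σ_{j≠i} q_j = 2q_i yields q_i = 239/4.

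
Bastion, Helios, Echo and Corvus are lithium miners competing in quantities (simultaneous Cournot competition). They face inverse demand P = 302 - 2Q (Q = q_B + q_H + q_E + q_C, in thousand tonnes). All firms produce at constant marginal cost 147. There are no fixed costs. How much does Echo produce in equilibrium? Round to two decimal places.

15.50

Each firm earns π_i = (302 - 2Q)q_i - 147q_i.
Setting ∂π_i/∂q_i = 0 with rivals' quantities fixed: 155 - 4q_i - 2·Σ_{j≠i} q_j = 0.
With identical firms every q_j equals q_i, so Σ_{j≠i} q_j = 3q_i and 155 = 10q_i, giving q_i = 31/2.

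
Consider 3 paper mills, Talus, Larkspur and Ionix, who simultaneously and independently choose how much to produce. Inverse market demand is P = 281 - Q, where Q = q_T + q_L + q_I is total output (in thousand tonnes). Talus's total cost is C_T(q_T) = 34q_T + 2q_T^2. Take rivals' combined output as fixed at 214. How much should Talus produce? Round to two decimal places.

With rivals' combined output fixed at 214, Talus's profit is π_T = (281 - 214 - q_T)q_T - (34q_T + 2q_T²) = (67 - q_T)q_T - (34q_T + 2q_T²).
∂π_T/∂q_T = 33 - 6q_T = 0, so q_T = 11/2.

5.50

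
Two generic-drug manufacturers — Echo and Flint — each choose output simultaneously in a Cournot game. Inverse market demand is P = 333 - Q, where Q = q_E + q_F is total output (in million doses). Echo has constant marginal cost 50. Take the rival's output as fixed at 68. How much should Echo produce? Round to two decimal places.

With the rival's output fixed at 68, Echo's profit is π_E = (333 - 68 - q_E)q_E - (50q_E) = (265 - q_E)q_E - (50q_E).
∂π_E/∂q_E = 215 - 2q_E = 0, so q_E = 215/2.

107.50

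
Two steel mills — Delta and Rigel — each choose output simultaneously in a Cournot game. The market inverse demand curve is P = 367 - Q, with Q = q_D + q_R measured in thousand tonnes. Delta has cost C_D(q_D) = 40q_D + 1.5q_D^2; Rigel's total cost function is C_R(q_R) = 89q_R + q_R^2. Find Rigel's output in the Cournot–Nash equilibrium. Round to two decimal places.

55.95

Delta's profit: π_D = (367 - Q)q_D - (40q_D + (3/2)q_D²). Setting ∂π_D/∂q_D = 0: 327 - 5q_D - (q_R) = 0.
Rigel's profit: π_R = (367 - Q)q_R - (89q_R + q_R²). Setting ∂π_R/∂q_R = 0: 278 - 4q_R - (q_D) = 0.
Rearranging gives the reaction functions q_D = (327 - q_R)/5 and q_R = (278 - q_D)/4.
Substituting one into the other gives q_D = 1030/19 and q_R = 1063/19.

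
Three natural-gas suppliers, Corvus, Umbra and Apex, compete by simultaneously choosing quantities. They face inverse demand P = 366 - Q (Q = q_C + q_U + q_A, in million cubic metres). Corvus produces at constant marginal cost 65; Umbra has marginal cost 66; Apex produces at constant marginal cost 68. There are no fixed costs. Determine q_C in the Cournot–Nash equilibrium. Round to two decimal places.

76.25

Corvus's profit: π_C = (366 - Q)q_C - (65q_C). Setting ∂π_C/∂q_C = 0: 301 - 2q_C - (q_U + q_A) = 0.
Umbra's first-order condition: 300 - 2q_U - (q_C + q_A) = 0.
Apex's first-order condition: 298 - 2q_A - (q_C + q_U) = 0.
Adding the 3 conditions: 899 − 2Q − 2Q = 0, i.e. Q = 899/4.
Back-substituting: q_C = (301 − 899/4) = 305/4, q_U = (300 − 899/4) = 301/4, q_A = (298 − 899/4) = 293/4.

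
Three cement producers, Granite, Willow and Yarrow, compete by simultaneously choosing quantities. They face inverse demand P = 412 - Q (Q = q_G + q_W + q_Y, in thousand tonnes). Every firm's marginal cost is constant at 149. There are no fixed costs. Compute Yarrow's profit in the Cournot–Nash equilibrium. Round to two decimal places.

A representative firm's profit is π_i = q_i(412 - Q) - 149q_i.
Setting ∂π_i/∂q_i = 0 with rivals' quantities fixed: 263 - 2q_i - Σ_{j≠i} q_j = 0.
With identical firms every q_j equals q_i, so Σ_{j≠i} q_j = 2q_i and 263 = 4q_i, giving q_i = 263/4.
Price P = 412 - 789/4 = 859/4.
Yarrow's profit: (859/4 - 149)·(263/4) = 4323.0625.

4323.06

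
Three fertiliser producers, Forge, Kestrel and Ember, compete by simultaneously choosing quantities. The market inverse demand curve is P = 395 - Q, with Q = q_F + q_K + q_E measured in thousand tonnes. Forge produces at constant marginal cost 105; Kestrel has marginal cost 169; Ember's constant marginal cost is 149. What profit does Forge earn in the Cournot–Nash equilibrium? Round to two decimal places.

9900.25

Forge's profit: π_F = (395 - Q)q_F - (105q_F). Setting ∂π_F/∂q_F = 0: 290 - 2q_F - (q_K + q_E) = 0.
Kestrel's first-order condition: 226 - 2q_K - (q_F + q_E) = 0.
Ember's first-order condition: 246 - 2q_E - (q_F + q_K) = 0.
Adding the 3 conditions: 762 − 2Q − 2Q = 0, i.e. Q = 381/2.
Back-substituting: q_F = (290 − 381/2) = 199/2, q_K = (226 − 381/2) = 71/2, q_E = (246 − 381/2) = 111/2.
Price P = 395 - 381/2 = 409/2.
Forge's profit: (409/2 - 105)·(199/2) = 9900.2500.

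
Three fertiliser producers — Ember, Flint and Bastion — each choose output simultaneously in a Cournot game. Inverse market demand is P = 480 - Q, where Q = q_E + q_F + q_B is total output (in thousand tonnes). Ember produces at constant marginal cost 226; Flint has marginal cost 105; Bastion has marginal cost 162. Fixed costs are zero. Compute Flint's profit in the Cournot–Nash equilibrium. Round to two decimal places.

19113.06

Ember's profit: π_E = (480 - Q)q_E - (226q_E). Setting ∂π_E/∂q_E = 0: 254 - 2q_E - (q_F + q_B) = 0.
Flint's first-order condition: 375 - 2q_F - (q_E + q_B) = 0.
Bastion's first-order condition: 318 - 2q_B - (q_E + q_F) = 0.
Summing all 3 equations gives 947 − 4Q = 0, hence Q = 947/4.
Back-substituting: q_E = (254 − 947/4) = 69/4, q_F = (375 − 947/4) = 553/4, q_B = (318 − 947/4) = 325/4.
Price P = 480 - 947/4 = 973/4.
Flint's profit: (973/4 - 105)·(553/4) = 19113.0625.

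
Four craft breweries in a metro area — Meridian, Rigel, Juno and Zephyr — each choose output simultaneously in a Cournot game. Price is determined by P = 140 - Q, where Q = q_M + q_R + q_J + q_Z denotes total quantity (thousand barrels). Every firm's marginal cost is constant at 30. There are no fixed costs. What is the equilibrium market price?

Each firm earns π_i = (140 - Q)q_i - 30q_i.
Setting ∂π_i/∂q_i = 0 with rivals' quantities fixed: 110 - 2q_i - Σ_{j≠i} q_j = 0.
With identical firms every q_j equals q_i, so Σ_{j≠i} q_j = 3q_i and 110 = 5q_i, giving q_i = 22.
Total output Q = 88, so price P = 140 - 88 = 52.

52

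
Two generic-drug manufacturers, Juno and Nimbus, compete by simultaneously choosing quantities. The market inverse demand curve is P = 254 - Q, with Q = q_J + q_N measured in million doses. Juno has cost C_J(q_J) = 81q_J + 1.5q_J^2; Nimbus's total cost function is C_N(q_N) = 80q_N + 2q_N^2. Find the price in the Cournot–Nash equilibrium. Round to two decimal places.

200.17

Juno's profit: π_J = (254 - Q)q_J - (81q_J + (3/2)q_J²). Setting ∂π_J/∂q_J = 0: 173 - 5q_J - (q_N) = 0.
Nimbus's profit: π_N = (254 - Q)q_N - (80q_N + 2q_N²). Setting ∂π_N/∂q_N = 0: 174 - 6q_N - (q_J) = 0.
Best responses: q_J = (173 - q_N)/5, q_N = (174 - q_J)/6.
Substituting one into the other gives q_J = 864/29 and q_N = 697/29.
Total output Q = 1561/29, so price P = 254 - 1561/29 = 200.1724.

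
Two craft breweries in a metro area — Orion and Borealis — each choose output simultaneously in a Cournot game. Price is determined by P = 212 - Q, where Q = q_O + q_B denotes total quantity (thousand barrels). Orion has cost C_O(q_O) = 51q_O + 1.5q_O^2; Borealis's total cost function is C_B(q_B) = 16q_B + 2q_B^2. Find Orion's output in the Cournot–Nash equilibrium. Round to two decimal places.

26.55

Orion's profit: π_O = (212 - Q)q_O - (51q_O + (3/2)q_O²). Setting ∂π_O/∂q_O = 0: 161 - 5q_O - (q_B) = 0.
Borealis's first-order condition: 196 - 6q_B - (q_O) = 0.
Rearranging gives the reaction functions q_O = (161 - q_B)/5 and q_B = (196 - q_O)/6.
Substituting one into the other gives q_O = 770/29 and q_B = 819/29.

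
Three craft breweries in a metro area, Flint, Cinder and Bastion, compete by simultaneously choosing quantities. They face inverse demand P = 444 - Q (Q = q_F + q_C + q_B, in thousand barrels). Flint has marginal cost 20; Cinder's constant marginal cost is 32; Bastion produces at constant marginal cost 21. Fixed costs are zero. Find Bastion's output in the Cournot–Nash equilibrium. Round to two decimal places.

108.25

Flint's profit: π_F = (444 - Q)q_F - (20q_F). Setting ∂π_F/∂q_F = 0: 424 - 2q_F - (q_C + q_B) = 0.
Cinder's first-order condition: 412 - 2q_C - (q_F + q_B) = 0.
Bastion's first-order condition: 423 - 2q_B - (q_F + q_C) = 0.
Adding the 3 first-order conditions: 1259 − 4Q = 0, so Q = 1259/4.
Back-substituting: q_F = (424 − 1259/4) = 437/4, q_C = (412 − 1259/4) = 389/4, q_B = (423 − 1259/4) = 433/4.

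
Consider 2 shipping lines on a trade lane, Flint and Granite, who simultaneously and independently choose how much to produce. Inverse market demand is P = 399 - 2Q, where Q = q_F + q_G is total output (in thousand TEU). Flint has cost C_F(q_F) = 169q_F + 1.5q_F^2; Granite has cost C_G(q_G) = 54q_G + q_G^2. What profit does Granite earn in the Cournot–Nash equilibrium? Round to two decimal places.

7940.50

Flint's profit: π_F = (399 - 2Q)q_F - (169q_F + (3/2)q_F²). Setting ∂π_F/∂q_F = 0: 230 - 7q_F - 2(q_G) = 0.
Granite's profit: π_G = (399 - 2Q)q_G - (54q_G + q_G²). Setting ∂π_G/∂q_G = 0: 345 - 6q_G - 2(q_F) = 0.
So q_F = (230 - 2q_G)/7 and q_G = (345 - 2q_F)/6.
Solving the pair: q_F = 345/19, q_G = 1955/38.
Price P = 399 - 2·69.6053 = 259.7895.
Granite's profit: 259.7895·(1955/38) - 54·(1955/38) - (1955/38)² = 7940.4952.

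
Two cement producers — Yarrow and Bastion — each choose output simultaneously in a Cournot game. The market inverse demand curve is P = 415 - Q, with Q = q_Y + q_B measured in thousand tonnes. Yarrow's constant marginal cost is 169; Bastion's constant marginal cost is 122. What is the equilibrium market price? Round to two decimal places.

Yarrow's profit: π_Y = (415 - Q)q_Y - (169q_Y). Setting ∂π_Y/∂q_Y = 0: 246 - 2q_Y - (q_B) = 0.
Bastion's first-order condition: 293 - 2q_B - (q_Y) = 0.
Rearranging gives the reaction functions q_Y = (246 - q_B)/2 and q_B = (293 - q_Y)/2.
Solving the pair: q_Y = 199/3, q_B = 340/3.
Total output Q = 539/3, so price P = 415 - 539/3 = 706/3.

235.33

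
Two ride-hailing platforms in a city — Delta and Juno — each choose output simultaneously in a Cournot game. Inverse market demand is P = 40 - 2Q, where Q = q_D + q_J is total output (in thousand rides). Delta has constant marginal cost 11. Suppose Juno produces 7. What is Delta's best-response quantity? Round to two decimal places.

With the rival's output fixed at 7, Delta's profit is π_D = (40 - 2·7 - 2q_D)q_D - (11q_D) = (26 - 2q_D)q_D - (11q_D).
∂π_D/∂q_D = 15 - 4q_D = 0, so q_D = 15/4.

3.75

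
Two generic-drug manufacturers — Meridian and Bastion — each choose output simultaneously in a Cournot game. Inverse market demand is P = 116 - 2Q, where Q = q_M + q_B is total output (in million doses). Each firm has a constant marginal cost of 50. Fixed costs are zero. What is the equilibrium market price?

Each firm earns π_i = (116 - 2Q)q_i - 50q_i.
Setting ∂π_i/∂q_i = 0 with rivals' quantities fixed: 66 - 4q_i - 2q_j = 0.
With identical firms every q_j equals q_i, so q_j = q_i and 66 = 6q_i, giving q_i = 11.
Total output Q = 22, so price P = 116 - 2·22 = 72.

72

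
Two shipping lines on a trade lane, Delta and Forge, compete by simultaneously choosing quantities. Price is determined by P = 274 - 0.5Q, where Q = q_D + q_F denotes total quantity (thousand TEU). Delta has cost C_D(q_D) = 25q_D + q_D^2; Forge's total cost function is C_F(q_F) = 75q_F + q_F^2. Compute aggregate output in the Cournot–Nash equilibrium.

Delta's profit: π_D = (274 - 0.5Q)q_D - (25q_D + q_D²). Setting ∂π_D/∂q_D = 0: 249 - 3q_D - (1/2)(q_F) = 0.
Forge's first-order condition: 199 - 3q_F - (1/2)(q_D) = 0.
Best responses: q_D = (249 - (1/2)q_F)/3, q_F = (199 - (1/2)q_D)/3.
Solving the pair: q_D = 74, q_F = 54.
Total output Q = 74 + 54 = 128.

128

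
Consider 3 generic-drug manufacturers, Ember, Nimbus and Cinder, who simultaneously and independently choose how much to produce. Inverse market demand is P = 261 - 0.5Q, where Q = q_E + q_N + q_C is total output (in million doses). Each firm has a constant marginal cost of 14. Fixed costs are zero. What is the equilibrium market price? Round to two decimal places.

A representative firm's profit is π_i = q_i(261 - 0.5Q) - 14q_i.
Setting ∂π_i/∂q_i = 0 with rivals' quantities fixed: 247 - q_i - (1/2)·Σ_{j≠i} q_j = 0.
By symmetry each firm produces the same amount; substituting Σ_{j≠i} q_j = 2q_i yields q_i = 247/2.
Total output Q = 741/2, so price P = 261 - (1/2)·(741/2) = 303/4.

75.75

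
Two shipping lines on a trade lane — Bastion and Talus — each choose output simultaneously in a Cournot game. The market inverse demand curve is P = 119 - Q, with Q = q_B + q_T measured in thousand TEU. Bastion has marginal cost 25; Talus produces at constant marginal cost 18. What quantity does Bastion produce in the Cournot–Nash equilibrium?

Bastion's profit: π_B = (119 - Q)q_B - (25q_B). Setting ∂π_B/∂q_B = 0: 94 - 2q_B - (q_T) = 0.
Talus's first-order condition: 101 - 2q_T - (q_B) = 0.
Best responses: q_B = (94 - q_T)/2, q_T = (101 - q_B)/2.
Substituting one into the other gives q_B = 29 and q_T = 36.

29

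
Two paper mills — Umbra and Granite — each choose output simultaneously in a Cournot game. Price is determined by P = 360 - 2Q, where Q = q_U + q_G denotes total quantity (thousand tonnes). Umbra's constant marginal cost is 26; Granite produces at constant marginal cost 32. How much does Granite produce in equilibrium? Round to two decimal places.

53.67

Umbra's profit: π_U = (360 - 2Q)q_U - (26q_U). Setting ∂π_U/∂q_U = 0: 334 - 4q_U - 2(q_G) = 0.
Granite's profit: π_G = (360 - 2Q)q_G - (32q_G). Setting ∂π_G/∂q_G = 0: 328 - 4q_G - 2(q_U) = 0.
Rearranging gives the reaction functions q_U = (334 - 2q_G)/4 and q_G = (328 - 2q_U)/4.
Solving the pair: q_U = 170/3, q_G = 161/3.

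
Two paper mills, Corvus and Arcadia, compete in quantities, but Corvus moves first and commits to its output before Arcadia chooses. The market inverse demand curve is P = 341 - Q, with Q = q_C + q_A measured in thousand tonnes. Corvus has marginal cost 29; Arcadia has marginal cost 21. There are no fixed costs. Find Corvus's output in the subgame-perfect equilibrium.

152

Solve by backward induction. Given q_C, the follower Arcadia maximises π_A = (341 - q_C - q_A)q_A - 21q_A.
Follower FOC: 320 - q_C - 2q_A = 0, so q_A(q_C) = (320 - q_C)/2.
Corvus substitutes q_A(q_C) into its own profit: π_C = q_C(341 - q_C - (320 - q_C)/2) - 29q_C = (181 - (1/2)q_C)q_C - 29q_C.
Leader FOC: 152 - q_C = 0, so q_C = 152.
Then q_A = (320 - 152)/2 = 84.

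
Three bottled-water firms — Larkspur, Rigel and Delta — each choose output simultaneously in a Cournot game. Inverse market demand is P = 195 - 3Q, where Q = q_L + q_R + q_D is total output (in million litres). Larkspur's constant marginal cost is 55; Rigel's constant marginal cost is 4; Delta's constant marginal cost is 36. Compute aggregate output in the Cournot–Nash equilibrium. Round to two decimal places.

Larkspur's profit: π_L = (195 - 3Q)q_L - (55q_L). Setting ∂π_L/∂q_L = 0: 140 - 6q_L - 3(q_R + q_D) = 0.
Rigel's profit: π_R = (195 - 3Q)q_R - (4q_R). Setting ∂π_R/∂q_R = 0: 191 - 6q_R - 3(q_L + q_D) = 0.
Delta's profit: π_D = (195 - 3Q)q_D - (36q_D). Setting ∂π_D/∂q_D = 0: 159 - 6q_D - 3(q_L + q_R) = 0.
Summing all 3 equations gives 490 − 12Q = 0, hence Q = 245/6.
Back-substituting: q_L = (140 − 245/2)/3 = 35/6, q_R = (191 − 245/2)/3 = 137/6, q_D = (159 − 245/2)/3 = 73/6.
Total output Q = 35/6 + 137/6 + 73/6 = 245/6.

40.83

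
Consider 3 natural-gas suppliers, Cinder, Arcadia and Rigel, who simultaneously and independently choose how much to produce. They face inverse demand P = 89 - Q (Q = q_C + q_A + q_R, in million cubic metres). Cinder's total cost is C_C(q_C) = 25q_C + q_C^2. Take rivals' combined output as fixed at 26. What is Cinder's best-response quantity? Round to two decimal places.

With rivals' combined output fixed at 26, Cinder's profit is π_C = (89 - 26 - q_C)q_C - (25q_C + q_C²) = (63 - q_C)q_C - (25q_C + q_C²).
∂π_C/∂q_C = 38 - 4q_C = 0, so q_C = 19/2.

9.50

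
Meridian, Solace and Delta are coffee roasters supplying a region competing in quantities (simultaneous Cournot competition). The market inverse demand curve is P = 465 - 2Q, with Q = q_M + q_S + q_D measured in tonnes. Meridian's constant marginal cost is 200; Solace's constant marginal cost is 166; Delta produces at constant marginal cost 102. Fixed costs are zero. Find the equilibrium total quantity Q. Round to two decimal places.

Meridian's profit: π_M = (465 - 2Q)q_M - (200q_M). Setting ∂π_M/∂q_M = 0: 265 - 4q_M - 2(q_S + q_D) = 0.
Solace's first-order condition: 299 - 4q_S - 2(q_M + q_D) = 0.
Delta's profit: π_D = (465 - 2Q)q_D - (102q_D). Setting ∂π_D/∂q_D = 0: 363 - 4q_D - 2(q_M + q_S) = 0.
Summing all 3 equations gives 927 − 8Q = 0, hence Q = 927/8.
Back-substituting: q_M = (265 − 927/4)/2 = 133/8, q_S = (299 − 927/4)/2 = 269/8, q_D = (363 − 927/4)/2 = 525/8.
Total output Q = 133/8 + 269/8 + 525/8 = 927/8.

115.88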